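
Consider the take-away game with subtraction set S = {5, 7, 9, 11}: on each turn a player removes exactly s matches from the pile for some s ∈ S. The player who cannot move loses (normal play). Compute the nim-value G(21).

n :  0  1  2  3  4  5  6  7  8  9 10 11 12 13 14 15 16 17 18 19 20 21
G :  0  0  0  0  0  1  1  1  1  1  2  2  2  2  2  3  0  0  0  0  0  1

1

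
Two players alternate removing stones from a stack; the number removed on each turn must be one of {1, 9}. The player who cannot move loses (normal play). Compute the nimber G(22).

n :  0  1  2  3  4  5  6  7  8  9 10 11 12 13 14 15 16 17 18 19 20 21 22
G :  0  1  0  1  0  1  0  1  0  1  0  1  0  1  0  1  0  1  0  1  0  1  0

0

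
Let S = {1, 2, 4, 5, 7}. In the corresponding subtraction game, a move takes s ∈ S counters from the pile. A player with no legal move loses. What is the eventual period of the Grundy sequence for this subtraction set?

3

G(0) = 0
G(1) = mex{0} = 1
G(2) = mex{1,0} = 2
G(3) = mex{2,1} = 0
G(4) = mex{0,2,0} = 1
G(5) = mex{1,0,1,0} = 2
G(6) = mex{2,1,2,1} = 0
G(7) = mex{0,2,0,2,0} = 1
G(8) = mex{1,0,1,0,1} = 2
G(9) = mex{2,1,2,1,2} = 0
G(10) = mex{0,2,0,2,0} = 1
G(11) = mex{1,0,1,0,1} = 2
G(12) = mex{2,1,2,1,2} = 0
G(13) = mex{0,2,0,2,0} = 1
G(14) = mex{1,0,1,0,1} = 2
G(n+3) = G(n) holds for n = 0,…,6 (a full window of length max(S) = 7), so the sequence is purely periodic with period 3.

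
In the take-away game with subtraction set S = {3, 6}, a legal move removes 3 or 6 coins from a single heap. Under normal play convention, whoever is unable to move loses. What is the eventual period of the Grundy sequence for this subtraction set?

9

n :  0  1  2  3  4  5  6  7  8  9 10 11 12 13 14 15 16 17 18 19
G :  0  0  0  1  1  1  2  2  2  0  0  0  1  1  1  2  2  2  0  0
G(n+9) = G(n) holds for n = 0,…,5 (a full window of length max(S) = 6), so the sequence is purely periodic with period 9.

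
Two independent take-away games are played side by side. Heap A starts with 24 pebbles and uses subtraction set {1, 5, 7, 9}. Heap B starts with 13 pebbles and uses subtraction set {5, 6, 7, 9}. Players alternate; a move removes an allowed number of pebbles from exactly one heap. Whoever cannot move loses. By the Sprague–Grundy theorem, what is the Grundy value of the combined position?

Heap A, S = {1, 5, 7, 9}:
n :  0  1  2  3  4  5  6  7  8  9 10 11 12 13 14 15 16 17 18 19 20 21 22 23 24
G :  0  1  0  1  0  1  0  1  0  1  0  1  0  1  0  1  0  1  0  1  0  1  0  1  0
G_A(24) = 0.
Heap B, S = {5, 6, 7, 9}:
G(0) = 0
G(1) = mex{} = 0
G(2) = mex{} = 0
G(3) = mex{} = 0
G(4) = mex{} = 0
G(5) = mex{0} = 1
G(6) = mex{0,0} = 1
G(7) = mex{0,0,0} = 1
G(8) = mex{0,0,0} = 1
G(9) = mex{0,0,0,0} = 1
G(10) = mex{1,0,0,0} = 2
G(11) = mex{1,1,0,0} = 2
G(12) = mex{1,1,1,0} = 2
G(13) = mex{1,1,1,0} = 2
G_B(13) = 2.
Combined Grundy value = 0 ⊕ 2 = 2.

2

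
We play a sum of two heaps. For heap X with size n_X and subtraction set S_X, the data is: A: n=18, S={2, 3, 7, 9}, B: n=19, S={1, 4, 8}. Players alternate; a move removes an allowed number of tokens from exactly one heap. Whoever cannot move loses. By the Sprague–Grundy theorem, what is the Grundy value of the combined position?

Heap A, S = {2, 3, 7, 9}:
G(0) = 0
G(1) = mex{} = 0
G(2) = mex{0} = 1
G(3) = mex{0,0} = 1
G(4) = mex{1,0} = 2
G(5) = mex{1,1} = 0
G(6) = mex{2,1} = 0
G(7) = mex{0,2,0} = 1
G(8) = mex{0,0,0} = 1
G(9) = mex{1,0,1,0} = 2
G(10) = mex{1,1,1,0} = 2
G(11) = mex{2,1,2,1} = 0
G(12) = mex{2,2,0,1} = 3
G(13) = mex{0,2,0,2} = 1
G(14) = mex{3,0,1,0} = 2
G(15) = mex{1,3,1,0} = 2
G(16) = mex{2,1,2,1} = 0
G(17) = mex{2,2,2,1} = 0
G(18) = mex{0,2,0,2} = 1
G_A(18) = 1.
Heap B, S = {1, 4, 8}:
G(0) = 0
G(1) = mex{0} = 1
G(2) = mex{1} = 0
G(3) = mex{0} = 1
G(4) = mex{1,0} = 2
G(5) = mex{2,1} = 0
G(6) = mex{0,0} = 1
G(7) = mex{1,1} = 0
G(8) = mex{0,2,0} = 1
G(9) = mex{1,0,1} = 2
G(10) = mex{2,1,0} = 3
G(11) = mex{3,0,1} = 2
G(12) = mex{2,1,2} = 0
G(13) = mex{0,2,0} = 1
G(14) = mex{1,3,1} = 0
G(15) = mex{0,2,0} = 1
G(16) = mex{1,0,1} = 2
G(17) = mex{2,1,2} = 0
G(18) = mex{0,0,3} = 1
G(19) = mex{1,1,2} = 0
G_B(19) = 0.
Combined Grundy value = 1 ⊕ 0 = 1.

1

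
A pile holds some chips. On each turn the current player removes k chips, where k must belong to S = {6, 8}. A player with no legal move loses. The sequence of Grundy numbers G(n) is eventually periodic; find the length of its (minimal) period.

G(0) = 0
G(1) = mex{} = 0
G(2) = mex{} = 0
G(3) = mex{} = 0
G(4) = mex{} = 0
G(5) = mex{} = 0
G(6) = mex{0} = 1
G(7) = mex{0} = 1
G(8) = mex{0,0} = 1
G(9) = mex{0,0} = 1
G(10) = mex{0,0} = 1
G(11) = mex{0,0} = 1
G(12) = mex{1,0} = 2
G(13) = mex{1,0} = 2
G(14) = mex{1,1} = 0
G(15) = mex{1,1} = 0
G(16) = mex{1,1} = 0
G(17) = mex{1,1} = 0
G(18) = mex{2,1} = 0
G(19) = mex{2,1} = 0
G(20) = mex{0,2} = 1
G(21) = mex{0,2} = 1
G(22) = mex{0,0} = 1
G(23) = mex{0,0} = 1
G(24) = mex{0,0} = 1
G(25) = mex{0,0} = 1
G(26) = mex{1,0} = 2
G(27) = mex{1,0} = 2
G(28) = mex{1,1} = 0
G(29) = mex{1,1} = 0
G(n+14) = G(n) holds for n = 0,…,7 (a full window of length max(S) = 8), so the sequence is purely periodic with period 14.

14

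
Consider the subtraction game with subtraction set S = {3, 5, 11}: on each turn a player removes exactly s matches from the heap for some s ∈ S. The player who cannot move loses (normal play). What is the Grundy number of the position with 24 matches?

0

n :  0  1  2  3  4  5  6  7  8  9 10 11 12 13 14 15 16 17 18 19 20 21 22 23 24
G :  0  0  0  1  1  1  2  2  0  0  0  1  1  1  2  2  0  0  0  1  1  1  2  2  0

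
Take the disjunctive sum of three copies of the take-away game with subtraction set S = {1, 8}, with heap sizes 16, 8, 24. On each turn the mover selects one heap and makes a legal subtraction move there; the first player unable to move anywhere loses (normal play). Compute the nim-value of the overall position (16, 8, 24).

All heaps use S = {1, 8}:
G(0) = 0
G(1) = mex{0} = 1
G(2) = mex{1} = 0
G(3) = mex{0} = 1
G(4) = mex{1} = 0
G(5) = mex{0} = 1
G(6) = mex{1} = 0
G(7) = mex{0} = 1
G(8) = mex{1,0} = 2
G(9) = mex{2,1} = 0
G(10) = mex{0,0} = 1
G(11) = mex{1,1} = 0
G(12) = mex{0,0} = 1
G(13) = mex{1,1} = 0
G(14) = mex{0,0} = 1
G(15) = mex{1,1} = 0
G(16) = mex{0,2} = 1
G(17) = mex{1,0} = 2
G(18) = mex{2,1} = 0
G(19) = mex{0,0} = 1
G(20) = mex{1,1} = 0
G(21) = mex{0,0} = 1
G(22) = mex{1,1} = 0
G(23) = mex{0,0} = 1
G(24) = mex{1,1} = 0
Heap A: G(16) = 1.
Heap B: G(8) = 2.
Heap C: G(24) = 0.
Combined Grundy value = 1 ⊕ 2 ⊕ 0 = 3.

3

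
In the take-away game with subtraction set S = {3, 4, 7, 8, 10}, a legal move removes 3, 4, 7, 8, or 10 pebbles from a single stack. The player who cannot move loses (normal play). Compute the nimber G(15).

n :  0  1  2  3  4  5  6  7  8  9 10 11 12 13 14 15
G :  0  0  0  1  1  1  2  2  2  3  3  3  4  0  0  0

0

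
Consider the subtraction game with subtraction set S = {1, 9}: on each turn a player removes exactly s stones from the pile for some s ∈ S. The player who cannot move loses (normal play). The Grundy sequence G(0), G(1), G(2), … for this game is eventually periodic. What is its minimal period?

G(0) = 0
G(1) = mex{0} = 1
G(2) = mex{1} = 0
G(3) = mex{0} = 1
G(4) = mex{1} = 0
G(5) = mex{0} = 1
G(6) = mex{1} = 0
G(7) = mex{0} = 1
G(8) = mex{1} = 0
G(9) = mex{0,0} = 1
G(10) = mex{1,1} = 0
G(11) = mex{0,0} = 1
G(12) = mex{1,1} = 0
G(13) = mex{0,0} = 1
G(14) = mex{1,1} = 0
G(n+2) = G(n) holds for n = 0,…,8 (a full window of length max(S) = 9), so the sequence is purely periodic with period 2.

2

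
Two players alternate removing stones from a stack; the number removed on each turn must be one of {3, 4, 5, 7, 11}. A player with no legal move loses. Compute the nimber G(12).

4

n :  0  1  2  3  4  5  6  7  8  9 10 11 12
G :  0  0  0  1  1  1  2  2  2  3  0  3  4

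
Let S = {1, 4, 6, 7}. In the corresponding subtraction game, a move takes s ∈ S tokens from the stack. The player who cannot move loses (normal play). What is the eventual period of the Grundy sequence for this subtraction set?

n :  0  1  2  3  4  5  6  7  8  9 10 11 12 13 14 15 16 17 18 19 20 21 22 23 24 25 26 27
G :  0  1  0  1  2  0  1  2  3  2  0  1  2  0  1  0  1  2  0  1  2  3  2  0  1  2  0  1
G(n+13) = G(n) holds for n = 0,…,6 (a full window of length max(S) = 7), so the sequence is purely periodic with period 13.

13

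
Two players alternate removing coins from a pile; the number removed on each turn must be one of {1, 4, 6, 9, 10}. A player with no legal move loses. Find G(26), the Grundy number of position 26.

G(0) = 0
G(1) = mex{0} = 1
G(2) = mex{1} = 0
G(3) = mex{0} = 1
G(4) = mex{1,0} = 2
G(5) = mex{2,1} = 0
G(6) = mex{0,0,0} = 1
G(7) = mex{1,1,1} = 0
G(8) = mex{0,2,0} = 1
G(9) = mex{1,0,1,0} = 2
G(10) = mex{2,1,2,1,0} = 3
G(11) = mex{3,0,0,0,1} = 2
G(12) = mex{2,1,1,1,0} = 3
G(13) = mex{3,2,0,2,1} = 4
G(14) = mex{4,3,1,0,2} = 5
G(15) = mex{5,2,2,1,0} = 3
G(16) = mex{3,3,3,0,1} = 2
G(17) = mex{2,4,2,1,0} = 3
G(18) = mex{3,5,3,2,1} = 0
G(19) = mex{0,3,4,3,2} = 1
G(20) = mex{1,2,5,2,3} = 0
G(21) = mex{0,3,3,3,2} = 1
G(22) = mex{1,0,2,4,3} = 5
G(23) = mex{5,1,3,5,4} = 0
G(24) = mex{0,0,0,3,5} = 1
G(25) = mex{1,1,1,2,3} = 0
G(26) = mex{0,5,0,3,2} = 1

1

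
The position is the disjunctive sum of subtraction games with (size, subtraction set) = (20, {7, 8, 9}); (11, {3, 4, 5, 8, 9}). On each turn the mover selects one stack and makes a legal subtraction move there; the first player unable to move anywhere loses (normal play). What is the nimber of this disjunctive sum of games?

3

Stack A, S = {7, 8, 9}:
n :  0  1  2  3  4  5  6  7  8  9 10 11 12 13 14 15 16 17 18 19 20
G :  0  0  0  0  0  0  0  1  1  1  1  1  1  1  2  2  0  0  0  0  0
G_A(20) = 0.
Stack B, S = {3, 4, 5, 8, 9}:
G(0) = 0
G(1) = mex{} = 0
G(2) = mex{} = 0
G(3) = mex{0} = 1
G(4) = mex{0,0} = 1
G(5) = mex{0,0,0} = 1
G(6) = mex{1,0,0} = 2
G(7) = mex{1,1,0} = 2
G(8) = mex{1,1,1,0} = 2
G(9) = mex{2,1,1,0,0} = 3
G(10) = mex{2,2,1,0,0} = 3
G(11) = mex{2,2,2,1,0} = 3
G_B(11) = 3.
Combined Grundy value = 0 ⊕ 3 = 3.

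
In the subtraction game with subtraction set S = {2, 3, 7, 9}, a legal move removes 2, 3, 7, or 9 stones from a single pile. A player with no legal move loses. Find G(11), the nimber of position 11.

0

G(0) = 0
G(1) = mex{} = 0
G(2) = mex{0} = 1
G(3) = mex{0,0} = 1
G(4) = mex{1,0} = 2
G(5) = mex{1,1} = 0
G(6) = mex{2,1} = 0
G(7) = mex{0,2,0} = 1
G(8) = mex{0,0,0} = 1
G(9) = mex{1,0,1,0} = 2
G(10) = mex{1,1,1,0} = 2
G(11) = mex{2,1,2,1} = 0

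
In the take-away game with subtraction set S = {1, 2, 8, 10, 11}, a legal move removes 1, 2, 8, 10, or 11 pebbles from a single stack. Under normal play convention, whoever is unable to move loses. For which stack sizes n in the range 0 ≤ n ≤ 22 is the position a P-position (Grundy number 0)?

n :  0  1  2  3  4  5  6  7  8  9 10 11 12 13 14 15 16 17 18 19 20 21 22
G :  0  1  2  0  1  2  0  1  2  0  1  2  0  1  2  0  1  2  0  1  2  0  1
P-positions are exactly the n with G(n) = 0.

0, 3, 6, 9, 12, 15, 18, 21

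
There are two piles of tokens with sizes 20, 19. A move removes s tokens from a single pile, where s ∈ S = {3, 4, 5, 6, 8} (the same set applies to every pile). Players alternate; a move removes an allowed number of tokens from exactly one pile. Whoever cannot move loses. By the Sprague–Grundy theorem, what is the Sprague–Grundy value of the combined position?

1

All piles use S = {3, 4, 5, 6, 8}:
n :  0  1  2  3  4  5  6  7  8  9 10 11 12 13 14 15 16 17 18 19 20
G :  0  0  0  1  1  1  2  2  2  3  3  0  0  0  1  1  1  2  2  2  3
Pile A: G(20) = 3.
Pile B: G(19) = 2.
Combined Grundy value = 3 ⊕ 2 = 1.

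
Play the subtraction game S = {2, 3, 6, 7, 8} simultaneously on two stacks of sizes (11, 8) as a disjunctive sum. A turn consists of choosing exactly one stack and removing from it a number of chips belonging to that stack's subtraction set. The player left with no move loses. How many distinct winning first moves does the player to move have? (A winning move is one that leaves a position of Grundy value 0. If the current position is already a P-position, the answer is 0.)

4

All stacks use S = {2, 3, 6, 7, 8}:
n :  0  1  2  3  4  5  6  7  8  9 10 11
G :  0  0  1  1  2  0  3  1  2  2  0  3
Stack A: G(11) = 3.
Stack B: G(8) = 2.
Combined Grundy value = 3 ⊕ 2 = 1.
A winning move leaves total XOR = 0, i.e. changes one component's Grundy value g to g ⊕ X where X is the current total.
Stack A: need g' = 3⊕1 = 2. Options: 11−2→G=2, 11−3→G=2, 11−6→G=0, 11−7→G=2, 11−8→G=1. Hits: 3.
Stack B: need g' = 2⊕1 = 3. Options: 8−2→G=3, 8−3→G=0, 8−6→G=1, 8−7→G=0, 8−8→G=0. Hits: 1.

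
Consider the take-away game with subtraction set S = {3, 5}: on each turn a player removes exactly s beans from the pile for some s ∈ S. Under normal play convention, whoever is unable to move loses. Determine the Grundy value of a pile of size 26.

n :  0  1  2  3  4  5  6  7  8  9 10 11 12 13 14 15 16 17 18 19 20 21 22 23 24 25 26
G :  0  0  0  1  1  1  2  2  0  0  0  1  1  1  2  2  0  0  0  1  1  1  2  2  0  0  0

0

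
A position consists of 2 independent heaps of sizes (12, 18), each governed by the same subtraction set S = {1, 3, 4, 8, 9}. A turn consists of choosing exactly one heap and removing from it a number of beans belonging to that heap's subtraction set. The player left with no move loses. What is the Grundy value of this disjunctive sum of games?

2

All heaps use S = {1, 3, 4, 8, 9}:
G(0) = 0
G(1) = mex{0} = 1
G(2) = mex{1} = 0
G(3) = mex{0,0} = 1
G(4) = mex{1,1,0} = 2
G(5) = mex{2,0,1} = 3
G(6) = mex{3,1,0} = 2
G(7) = mex{2,2,1} = 0
G(8) = mex{0,3,2,0} = 1
G(9) = mex{1,2,3,1,0} = 4
G(10) = mex{4,0,2,0,1} = 3
G(11) = mex{3,1,0,1,0} = 2
G(12) = mex{2,4,1,2,1} = 0
G(13) = mex{0,3,4,3,2} = 1
G(14) = mex{1,2,3,2,3} = 0
G(15) = mex{0,0,2,0,2} = 1
G(16) = mex{1,1,0,1,0} = 2
G(17) = mex{2,0,1,4,1} = 3
G(18) = mex{3,1,0,3,4} = 2
Heap A: G(12) = 0.
Heap B: G(18) = 2.
Combined Grundy value = 0 ⊕ 2 = 2.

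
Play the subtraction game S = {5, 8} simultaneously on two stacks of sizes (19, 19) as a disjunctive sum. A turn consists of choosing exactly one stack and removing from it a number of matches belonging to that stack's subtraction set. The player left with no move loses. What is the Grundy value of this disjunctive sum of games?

All stacks use S = {5, 8}:
G(0) = 0
G(1) = mex{} = 0
G(2) = mex{} = 0
G(3) = mex{} = 0
G(4) = mex{} = 0
G(5) = mex{0} = 1
G(6) = mex{0} = 1
G(7) = mex{0} = 1
G(8) = mex{0,0} = 1
G(9) = mex{0,0} = 1
G(10) = mex{1,0} = 2
G(11) = mex{1,0} = 2
G(12) = mex{1,0} = 2
G(13) = mex{1,1} = 0
G(14) = mex{1,1} = 0
G(15) = mex{2,1} = 0
G(16) = mex{2,1} = 0
G(17) = mex{2,1} = 0
G(18) = mex{0,2} = 1
G(19) = mex{0,2} = 1
Stack A: G(19) = 1.
Stack B: G(19) = 1.
Combined Grundy value = 1 ⊕ 1 = 0.

0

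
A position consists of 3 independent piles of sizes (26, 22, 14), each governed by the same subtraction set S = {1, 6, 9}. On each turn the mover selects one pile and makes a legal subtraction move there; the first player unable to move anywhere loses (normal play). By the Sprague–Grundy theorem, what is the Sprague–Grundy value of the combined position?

2

All piles use S = {1, 6, 9}:
G(0) = 0
G(1) = mex{0} = 1
G(2) = mex{1} = 0
G(3) = mex{0} = 1
G(4) = mex{1} = 0
G(5) = mex{0} = 1
G(6) = mex{1,0} = 2
G(7) = mex{2,1} = 0
G(8) = mex{0,0} = 1
G(9) = mex{1,1,0} = 2
G(10) = mex{2,0,1} = 3
G(11) = mex{3,1,0} = 2
G(12) = mex{2,2,1} = 0
G(13) = mex{0,0,0} = 1
G(14) = mex{1,1,1} = 0
G(15) = mex{0,2,2} = 1
G(16) = mex{1,3,0} = 2
G(17) = mex{2,2,1} = 0
G(18) = mex{0,0,2} = 1
G(19) = mex{1,1,3} = 0
G(20) = mex{0,0,2} = 1
G(21) = mex{1,1,0} = 2
G(22) = mex{2,2,1} = 0
G(23) = mex{0,0,0} = 1
G(24) = mex{1,1,1} = 0
G(25) = mex{0,0,2} = 1
G(26) = mex{1,1,0} = 2
Pile A: G(26) = 2.
Pile B: G(22) = 0.
Pile C: G(14) = 0.
Combined Grundy value = 2 ⊕ 0 ⊕ 0 = 2.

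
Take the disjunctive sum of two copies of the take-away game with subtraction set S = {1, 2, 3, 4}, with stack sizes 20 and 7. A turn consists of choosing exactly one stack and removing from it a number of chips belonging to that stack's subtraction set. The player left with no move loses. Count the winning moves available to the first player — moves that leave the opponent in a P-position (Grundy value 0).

All stacks use S = {1, 2, 3, 4}:
n :  0  1  2  3  4  5  6  7  8  9 10 11 12 13 14 15 16 17 18 19 20
G :  0  1  2  3  4  0  1  2  3  4  0  1  2  3  4  0  1  2  3  4  0
Stack A: G(20) = 0.
Stack B: G(7) = 2.
Combined Grundy value = 0 ⊕ 2 = 2.
A winning move leaves total XOR = 0, i.e. changes one component's Grundy value g to g ⊕ X where X is the current total.
Stack A: need g' = 0⊕2 = 2. Options: 20−1→G=4, 20−2→G=3, 20−3→G=2, 20−4→G=1. Hits: 1.
Stack B: need g' = 2⊕2 = 0. Options: 7−1→G=1, 7−2→G=0, 7−3→G=4, 7−4→G=3. Hits: 1.

2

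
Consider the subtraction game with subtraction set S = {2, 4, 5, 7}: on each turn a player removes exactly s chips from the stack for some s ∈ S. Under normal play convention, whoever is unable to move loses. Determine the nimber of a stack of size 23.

2

G(0) = 0
G(1) = mex{} = 0
G(2) = mex{0} = 1
G(3) = mex{0} = 1
G(4) = mex{1,0} = 2
G(5) = mex{1,0,0} = 2
G(6) = mex{2,1,0} = 3
G(7) = mex{2,1,1,0} = 3
G(8) = mex{3,2,1,0} = 4
G(9) = mex{3,2,2,1} = 0
G(10) = mex{4,3,2,1} = 0
G(11) = mex{0,3,3,2} = 1
G(12) = mex{0,4,3,2} = 1
G(13) = mex{1,0,4,3} = 2
G(14) = mex{1,0,0,3} = 2
G(15) = mex{2,1,0,4} = 3
G(16) = mex{2,1,1,0} = 3
G(17) = mex{3,2,1,0} = 4
G(18) = mex{3,2,2,1} = 0
G(19) = mex{4,3,2,1} = 0
G(20) = mex{0,3,3,2} = 1
G(21) = mex{0,4,3,2} = 1
G(22) = mex{1,0,4,3} = 2
G(23) = mex{1,0,0,3} = 2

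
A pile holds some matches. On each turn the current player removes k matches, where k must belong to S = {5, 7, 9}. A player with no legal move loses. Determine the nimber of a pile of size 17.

0

n :  0  1  2  3  4  5  6  7  8  9 10 11 12 13 14 15 16 17
G :  0  0  0  0  0  1  1  1  1  1  2  2  2  2  0  0  0  0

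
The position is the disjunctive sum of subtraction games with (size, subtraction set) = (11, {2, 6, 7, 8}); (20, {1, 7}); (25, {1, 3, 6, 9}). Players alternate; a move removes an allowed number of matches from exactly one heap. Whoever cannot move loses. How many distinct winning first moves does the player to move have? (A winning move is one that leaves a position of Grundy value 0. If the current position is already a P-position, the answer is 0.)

2

Heap A, S = {2, 6, 7, 8}:
G(0) = 0
G(1) = mex{} = 0
G(2) = mex{0} = 1
G(3) = mex{0} = 1
G(4) = mex{1} = 0
G(5) = mex{1} = 0
G(6) = mex{0,0} = 1
G(7) = mex{0,0,0} = 1
G(8) = mex{1,1,0,0} = 2
G(9) = mex{1,1,1,0} = 2
G(10) = mex{2,0,1,1} = 3
G(11) = mex{2,0,0,1} = 3
G_A(11) = 3.
Heap B, S = {1, 7}:
G(0) = 0
G(1) = mex{0} = 1
G(2) = mex{1} = 0
G(3) = mex{0} = 1
G(4) = mex{1} = 0
G(5) = mex{0} = 1
G(6) = mex{1} = 0
G(7) = mex{0,0} = 1
G(8) = mex{1,1} = 0
G(9) = mex{0,0} = 1
G(10) = mex{1,1} = 0
G(11) = mex{0,0} = 1
G(12) = mex{1,1} = 0
G(13) = mex{0,0} = 1
G(14) = mex{1,1} = 0
G(15) = mex{0,0} = 1
G(16) = mex{1,1} = 0
G(17) = mex{0,0} = 1
G(18) = mex{1,1} = 0
G(19) = mex{0,0} = 1
G(20) = mex{1,1} = 0
G_B(20) = 0.
Heap C, S = {1, 3, 6, 9}:
n :  0  1  2  3  4  5  6  7  8  9 10 11 12 13 14 15 16 17 18 19 20 21 22 23 24 25
G :  0  1  0  1  0  1  2  3  2  3  2  3  0  1  0  1  0  1  2  3  2  3  2  3  0  1
G_C(25) = 1.
Combined Grundy value = 3 ⊕ 0 ⊕ 1 = 2.
A winning move leaves total XOR = 0, i.e. changes one component's Grundy value g to g ⊕ X where X is the current total.
Heap A: need g' = 3⊕2 = 1. Options: 11−2→G=2, 11−6→G=0, 11−7→G=0, 11−8→G=1. Hits: 1.
Heap B: need g' = 0⊕2 = 2. Options: 20−1→G=1, 20−7→G=1. Hits: 0.
Heap C: need g' = 1⊕2 = 3. Options: 25−1→G=0, 25−3→G=2, 25−6→G=3, 25−9→G=0. Hits: 1.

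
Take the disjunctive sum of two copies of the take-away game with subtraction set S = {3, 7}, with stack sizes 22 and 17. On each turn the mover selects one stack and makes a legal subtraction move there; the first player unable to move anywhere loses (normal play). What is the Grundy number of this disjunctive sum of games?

All stacks use S = {3, 7}:
G(0) = 0
G(1) = mex{} = 0
G(2) = mex{} = 0
G(3) = mex{0} = 1
G(4) = mex{0} = 1
G(5) = mex{0} = 1
G(6) = mex{1} = 0
G(7) = mex{1,0} = 2
G(8) = mex{1,0} = 2
G(9) = mex{0,0} = 1
G(10) = mex{2,1} = 0
G(11) = mex{2,1} = 0
G(12) = mex{1,1} = 0
G(13) = mex{0,0} = 1
G(14) = mex{0,2} = 1
G(15) = mex{0,2} = 1
G(16) = mex{1,1} = 0
G(17) = mex{1,0} = 2
G(18) = mex{1,0} = 2
G(19) = mex{0,0} = 1
G(20) = mex{2,1} = 0
G(21) = mex{2,1} = 0
G(22) = mex{1,1} = 0
Stack A: G(22) = 0.
Stack B: G(17) = 2.
Combined Grundy value = 0 ⊕ 2 = 2.

2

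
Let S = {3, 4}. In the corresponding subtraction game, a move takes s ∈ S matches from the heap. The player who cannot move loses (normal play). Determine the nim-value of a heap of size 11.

G(0) = 0
G(1) = mex{} = 0
G(2) = mex{} = 0
G(3) = mex{0} = 1
G(4) = mex{0,0} = 1
G(5) = mex{0,0} = 1
G(6) = mex{1,0} = 2
G(7) = mex{1,1} = 0
G(8) = mex{1,1} = 0
G(9) = mex{2,1} = 0
G(10) = mex{0,2} = 1
G(11) = mex{0,0} = 1

1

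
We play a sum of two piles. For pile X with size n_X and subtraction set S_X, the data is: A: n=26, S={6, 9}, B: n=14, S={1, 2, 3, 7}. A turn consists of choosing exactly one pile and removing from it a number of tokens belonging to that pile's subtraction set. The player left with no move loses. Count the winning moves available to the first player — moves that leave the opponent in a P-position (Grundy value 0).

Pile A, S = {6, 9}:
n :  0  1  2  3  4  5  6  7  8  9 10 11 12 13 14 15 16 17 18 19 20 21 22 23 24 25 26
G :  0  0  0  0  0  0  1  1  1  1  1  1  2  2  2  0  0  0  0  0  0  1  1  1  1  1  1
G_A(26) = 1.
Pile B, S = {1, 2, 3, 7}:
G(0) = 0
G(1) = mex{0} = 1
G(2) = mex{1,0} = 2
G(3) = mex{2,1,0} = 3
G(4) = mex{3,2,1} = 0
G(5) = mex{0,3,2} = 1
G(6) = mex{1,0,3} = 2
G(7) = mex{2,1,0,0} = 3
G(8) = mex{3,2,1,1} = 0
G(9) = mex{0,3,2,2} = 1
G(10) = mex{1,0,3,3} = 2
G(11) = mex{2,1,0,0} = 3
G(12) = mex{3,2,1,1} = 0
G(13) = mex{0,3,2,2} = 1
G(14) = mex{1,0,3,3} = 2
G_B(14) = 2.
Combined Grundy value = 1 ⊕ 2 = 3.
A winning move leaves total XOR = 0, i.e. changes one component's Grundy value g to g ⊕ X where X is the current total.
Pile A: need g' = 1⊕3 = 2. Options: 26−6→G=0, 26−9→G=0. Hits: 0.
Pile B: need g' = 2⊕3 = 1. Options: 14−1→G=1, 14−2→G=0, 14−3→G=3, 14−7→G=3. Hits: 1.

1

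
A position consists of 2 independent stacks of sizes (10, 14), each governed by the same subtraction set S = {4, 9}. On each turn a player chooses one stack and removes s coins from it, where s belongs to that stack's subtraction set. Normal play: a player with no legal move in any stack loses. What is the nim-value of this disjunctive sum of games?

All stacks use S = {4, 9}:
G(0) = 0
G(1) = mex{} = 0
G(2) = mex{} = 0
G(3) = mex{} = 0
G(4) = mex{0} = 1
G(5) = mex{0} = 1
G(6) = mex{0} = 1
G(7) = mex{0} = 1
G(8) = mex{1} = 0
G(9) = mex{1,0} = 2
G(10) = mex{1,0} = 2
G(11) = mex{1,0} = 2
G(12) = mex{0,0} = 1
G(13) = mex{2,1} = 0
G(14) = mex{2,1} = 0
Stack A: G(10) = 2.
Stack B: G(14) = 0.
Combined Grundy value = 2 ⊕ 0 = 2.

2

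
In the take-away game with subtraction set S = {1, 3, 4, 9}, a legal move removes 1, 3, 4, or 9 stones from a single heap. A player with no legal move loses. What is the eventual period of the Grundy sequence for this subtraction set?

12

G(0) = 0
G(1) = mex{0} = 1
G(2) = mex{1} = 0
G(3) = mex{0,0} = 1
G(4) = mex{1,1,0} = 2
G(5) = mex{2,0,1} = 3
G(6) = mex{3,1,0} = 2
G(7) = mex{2,2,1} = 0
G(8) = mex{0,3,2} = 1
G(9) = mex{1,2,3,0} = 4
G(10) = mex{4,0,2,1} = 3
G(11) = mex{3,1,0,0} = 2
G(12) = mex{2,4,1,1} = 0
G(13) = mex{0,3,4,2} = 1
G(14) = mex{1,2,3,3} = 0
G(15) = mex{0,0,2,2} = 1
G(16) = mex{1,1,0,0} = 2
G(17) = mex{2,0,1,1} = 3
G(18) = mex{3,1,0,4} = 2
G(19) = mex{2,2,1,3} = 0
G(20) = mex{0,3,2,2} = 1
G(21) = mex{1,2,3,0} = 4
G(22) = mex{4,0,2,1} = 3
G(23) = mex{3,1,0,0} = 2
G(24) = mex{2,4,1,1} = 0
G(25) = mex{0,3,4,2} = 1
G(n+12) = G(n) holds for n = 0,…,8 (a full window of length max(S) = 9), so the sequence is purely periodic with period 12.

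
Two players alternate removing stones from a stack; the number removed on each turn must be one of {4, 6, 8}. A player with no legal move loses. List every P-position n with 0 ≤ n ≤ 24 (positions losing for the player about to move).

0, 1, 2, 3, 12, 13, 14, 15, 24

n :  0  1  2  3  4  5  6  7  8  9 10 11 12 13 14 15 16 17 18 19 20 21 22 23 24
G :  0  0  0  0  1  1  1  1  2  2  2  2  0  0  0  0  1  1  1  1  2  2  2  2  0
P-positions are exactly the n with G(n) = 0.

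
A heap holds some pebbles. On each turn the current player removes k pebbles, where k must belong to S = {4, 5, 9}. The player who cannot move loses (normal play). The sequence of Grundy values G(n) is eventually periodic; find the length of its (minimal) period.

13

n :  0  1  2  3  4  5  6  7  8  9 10 11 12 13 14 15 16 17 18 19 20 21 22 23 24 25 26 27
G :  0  0  0  0  1  1  1  1  2  2  2  2  3  0  0  0  0  1  1  1  1  2  2  2  2  3  0  0
G(n+13) = G(n) holds for n = 0,…,8 (a full window of length max(S) = 9), so the sequence is purely periodic with period 13.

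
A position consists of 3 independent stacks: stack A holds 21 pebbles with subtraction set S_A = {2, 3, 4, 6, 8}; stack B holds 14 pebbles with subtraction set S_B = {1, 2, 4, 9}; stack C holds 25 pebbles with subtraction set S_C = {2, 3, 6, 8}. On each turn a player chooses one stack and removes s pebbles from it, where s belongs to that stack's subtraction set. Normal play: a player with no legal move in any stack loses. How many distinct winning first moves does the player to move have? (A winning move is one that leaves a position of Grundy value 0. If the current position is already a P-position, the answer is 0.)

Stack A, S = {2, 3, 4, 6, 8}:
G(0) = 0
G(1) = mex{} = 0
G(2) = mex{0} = 1
G(3) = mex{0,0} = 1
G(4) = mex{1,0,0} = 2
G(5) = mex{1,1,0} = 2
G(6) = mex{2,1,1,0} = 3
G(7) = mex{2,2,1,0} = 3
G(8) = mex{3,2,2,1,0} = 4
G(9) = mex{3,3,2,1,0} = 4
G(10) = mex{4,3,3,2,1} = 0
G(11) = mex{4,4,3,2,1} = 0
G(12) = mex{0,4,4,3,2} = 1
G(13) = mex{0,0,4,3,2} = 1
G(14) = mex{1,0,0,4,3} = 2
G(15) = mex{1,1,0,4,3} = 2
G(16) = mex{2,1,1,0,4} = 3
G(17) = mex{2,2,1,0,4} = 3
G(18) = mex{3,2,2,1,0} = 4
G(19) = mex{3,3,2,1,0} = 4
G(20) = mex{4,3,3,2,1} = 0
G(21) = mex{4,4,3,2,1} = 0
G_A(21) = 0.
Stack B, S = {1, 2, 4, 9}:
n :  0  1  2  3  4  5  6  7  8  9 10 11 12 13 14
G :  0  1  2  0  1  2  0  1  2  3  4  0  1  2  0
G_B(14) = 0.
Stack C, S = {2, 3, 6, 8}:
G(0) = 0
G(1) = mex{} = 0
G(2) = mex{0} = 1
G(3) = mex{0,0} = 1
G(4) = mex{1,0} = 2
G(5) = mex{1,1} = 0
G(6) = mex{2,1,0} = 3
G(7) = mex{0,2,0} = 1
G(8) = mex{3,0,1,0} = 2
G(9) = mex{1,3,1,0} = 2
G(10) = mex{2,1,2,1} = 0
G(11) = mex{2,2,0,1} = 3
G(12) = mex{0,2,3,2} = 1
G(13) = mex{3,0,1,0} = 2
G(14) = mex{1,3,2,3} = 0
G(15) = mex{2,1,2,1} = 0
G(16) = mex{0,2,0,2} = 1
G(17) = mex{0,0,3,2} = 1
G(18) = mex{1,0,1,0} = 2
G(19) = mex{1,1,2,3} = 0
G(20) = mex{2,1,0,1} = 3
G(21) = mex{0,2,0,2} = 1
G(22) = mex{3,0,1,0} = 2
G(23) = mex{1,3,1,0} = 2
G(24) = mex{2,1,2,1} = 0
G(25) = mex{2,2,0,1} = 3
G_C(25) = 3.
Combined Grundy value = 0 ⊕ 0 ⊕ 3 = 3.
A winning move leaves total XOR = 0, i.e. changes one component's Grundy value g to g ⊕ X where X is the current total.
Stack A: need g' = 0⊕3 = 3. Options: 21−2→G=4, 21−3→G=4, 21−4→G=3, 21−6→G=2, 21−8→G=1. Hits: 1.
Stack B: need g' = 0⊕3 = 3. Options: 14−1→G=2, 14−2→G=1, 14−4→G=4, 14−9→G=2. Hits: 0.
Stack C: need g' = 3⊕3 = 0. Options: 25−2→G=2, 25−3→G=2, 25−6→G=0, 25−8→G=1. Hits: 1.

2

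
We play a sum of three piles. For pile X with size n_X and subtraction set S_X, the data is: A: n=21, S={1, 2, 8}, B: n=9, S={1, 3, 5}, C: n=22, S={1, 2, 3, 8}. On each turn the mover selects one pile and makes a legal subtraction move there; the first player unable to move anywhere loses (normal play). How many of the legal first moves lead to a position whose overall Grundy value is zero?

Pile A, S = {1, 2, 8}:
G(0) = 0
G(1) = mex{0} = 1
G(2) = mex{1,0} = 2
G(3) = mex{2,1} = 0
G(4) = mex{0,2} = 1
G(5) = mex{1,0} = 2
G(6) = mex{2,1} = 0
G(7) = mex{0,2} = 1
G(8) = mex{1,0,0} = 2
G(9) = mex{2,1,1} = 0
G(10) = mex{0,2,2} = 1
G(11) = mex{1,0,0} = 2
G(12) = mex{2,1,1} = 0
G(13) = mex{0,2,2} = 1
G(14) = mex{1,0,0} = 2
G(15) = mex{2,1,1} = 0
G(16) = mex{0,2,2} = 1
G(17) = mex{1,0,0} = 2
G(18) = mex{2,1,1} = 0
G(19) = mex{0,2,2} = 1
G(20) = mex{1,0,0} = 2
G(21) = mex{2,1,1} = 0
G_A(21) = 0.
Pile B, S = {1, 3, 5}:
G(0) = 0
G(1) = mex{0} = 1
G(2) = mex{1} = 0
G(3) = mex{0,0} = 1
G(4) = mex{1,1} = 0
G(5) = mex{0,0,0} = 1
G(6) = mex{1,1,1} = 0
G(7) = mex{0,0,0} = 1
G(8) = mex{1,1,1} = 0
G(9) = mex{0,0,0} = 1
G_B(9) = 1.
Pile C, S = {1, 2, 3, 8}:
G(0) = 0
G(1) = mex{0} = 1
G(2) = mex{1,0} = 2
G(3) = mex{2,1,0} = 3
G(4) = mex{3,2,1} = 0
G(5) = mex{0,3,2} = 1
G(6) = mex{1,0,3} = 2
G(7) = mex{2,1,0} = 3
G(8) = mex{3,2,1,0} = 4
G(9) = mex{4,3,2,1} = 0
G(10) = mex{0,4,3,2} = 1
G(11) = mex{1,0,4,3} = 2
G(12) = mex{2,1,0,0} = 3
G(13) = mex{3,2,1,1} = 0
G(14) = mex{0,3,2,2} = 1
G(15) = mex{1,0,3,3} = 2
G(16) = mex{2,1,0,4} = 3
G(17) = mex{3,2,1,0} = 4
G(18) = mex{4,3,2,1} = 0
G(19) = mex{0,4,3,2} = 1
G(20) = mex{1,0,4,3} = 2
G(21) = mex{2,1,0,0} = 3
G(22) = mex{3,2,1,1} = 0
G_C(22) = 0.
Combined Grundy value = 0 ⊕ 1 ⊕ 0 = 1.
A winning move leaves total XOR = 0, i.e. changes one component's Grundy value g to g ⊕ X where X is the current total.
Pile A: need g' = 0⊕1 = 1. Options: 21−1→G=2, 21−2→G=1, 21−8→G=1. Hits: 2.
Pile B: need g' = 1⊕1 = 0. Options: 9−1→G=0, 9−3→G=0, 9−5→G=0. Hits: 3.
Pile C: need g' = 0⊕1 = 1. Options: 22−1→G=3, 22−2→G=2, 22−3→G=1, 22−8→G=1. Hits: 2.

7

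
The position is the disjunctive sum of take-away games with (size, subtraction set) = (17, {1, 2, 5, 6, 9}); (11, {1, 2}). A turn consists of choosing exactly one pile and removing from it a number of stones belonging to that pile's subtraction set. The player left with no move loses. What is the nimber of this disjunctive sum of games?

2

Pile A, S = {1, 2, 5, 6, 9}:
G(0) = 0
G(1) = mex{0} = 1
G(2) = mex{1,0} = 2
G(3) = mex{2,1} = 0
G(4) = mex{0,2} = 1
G(5) = mex{1,0,0} = 2
G(6) = mex{2,1,1,0} = 3
G(7) = mex{3,2,2,1} = 0
G(8) = mex{0,3,0,2} = 1
G(9) = mex{1,0,1,0,0} = 2
G(10) = mex{2,1,2,1,1} = 0
G(11) = mex{0,2,3,2,2} = 1
G(12) = mex{1,0,0,3,0} = 2
G(13) = mex{2,1,1,0,1} = 3
G(14) = mex{3,2,2,1,2} = 0
G(15) = mex{0,3,0,2,3} = 1
G(16) = mex{1,0,1,0,0} = 2
G(17) = mex{2,1,2,1,1} = 0
G_A(17) = 0.
Pile B, S = {1, 2}:
G(0) = 0
G(1) = mex{0} = 1
G(2) = mex{1,0} = 2
G(3) = mex{2,1} = 0
G(4) = mex{0,2} = 1
G(5) = mex{1,0} = 2
G(6) = mex{2,1} = 0
G(7) = mex{0,2} = 1
G(8) = mex{1,0} = 2
G(9) = mex{2,1} = 0
G(10) = mex{0,2} = 1
G(11) = mex{1,0} = 2
G_B(11) = 2.
Combined Grundy value = 0 ⊕ 2 = 2.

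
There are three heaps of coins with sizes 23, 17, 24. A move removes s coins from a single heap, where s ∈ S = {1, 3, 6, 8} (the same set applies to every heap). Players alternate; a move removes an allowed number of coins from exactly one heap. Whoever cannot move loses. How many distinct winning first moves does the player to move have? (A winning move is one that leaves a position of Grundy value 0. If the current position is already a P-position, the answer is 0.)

All heaps use S = {1, 3, 6, 8}:
n :  0  1  2  3  4  5  6  7  8  9 10 11 12 13 14 15 16 17 18 19 20 21 22 23 24
G :  0  1  0  1  0  1  2  3  2  0  1  0  1  0  1  2  3  2  0  1  0  1  0  1  2
Heap A: G(23) = 1.
Heap B: G(17) = 2.
Heap C: G(24) = 2.
Combined Grundy value = 1 ⊕ 2 ⊕ 2 = 1.
A winning move leaves total XOR = 0, i.e. changes one component's Grundy value g to g ⊕ X where X is the current total.
Heap A: need g' = 1⊕1 = 0. Options: 23−1→G=0, 23−3→G=0, 23−6→G=2, 23−8→G=2. Hits: 2.
Heap B: need g' = 2⊕1 = 3. Options: 17−1→G=3, 17−3→G=1, 17−6→G=0, 17−8→G=0. Hits: 1.
Heap C: need g' = 2⊕1 = 3. Options: 24−1→G=1, 24−3→G=1, 24−6→G=0, 24−8→G=3. Hits: 1.

4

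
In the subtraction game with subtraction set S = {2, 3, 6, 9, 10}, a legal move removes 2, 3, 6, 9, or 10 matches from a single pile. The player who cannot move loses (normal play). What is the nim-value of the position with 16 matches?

2

G(0) = 0
G(1) = mex{} = 0
G(2) = mex{0} = 1
G(3) = mex{0,0} = 1
G(4) = mex{1,0} = 2
G(5) = mex{1,1} = 0
G(6) = mex{2,1,0} = 3
G(7) = mex{0,2,0} = 1
G(8) = mex{3,0,1} = 2
G(9) = mex{1,3,1,0} = 2
G(10) = mex{2,1,2,0,0} = 3
G(11) = mex{2,2,0,1,0} = 3
G(12) = mex{3,2,3,1,1} = 0
G(13) = mex{3,3,1,2,1} = 0
G(14) = mex{0,3,2,0,2} = 1
G(15) = mex{0,0,2,3,0} = 1
G(16) = mex{1,0,3,1,3} = 2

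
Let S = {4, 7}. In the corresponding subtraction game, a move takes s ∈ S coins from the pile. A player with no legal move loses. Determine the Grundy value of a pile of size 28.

1

n :  0  1  2  3  4  5  6  7  8  9 10 11 12 13 14 15 16 17 18 19 20 21 22 23 24 25 26 27 28
G :  0  0  0  0  1  1  1  1  2  2  2  0  0  0  0  1  1  1  1  2  2  2  0  0  0  0  1  1  1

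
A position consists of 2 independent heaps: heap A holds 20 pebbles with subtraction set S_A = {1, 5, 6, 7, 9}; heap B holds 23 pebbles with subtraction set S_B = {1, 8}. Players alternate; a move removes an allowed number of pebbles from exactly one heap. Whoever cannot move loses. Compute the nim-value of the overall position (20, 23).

Heap A, S = {1, 5, 6, 7, 9}:
G(0) = 0
G(1) = mex{0} = 1
G(2) = mex{1} = 0
G(3) = mex{0} = 1
G(4) = mex{1} = 0
G(5) = mex{0,0} = 1
G(6) = mex{1,1,0} = 2
G(7) = mex{2,0,1,0} = 3
G(8) = mex{3,1,0,1} = 2
G(9) = mex{2,0,1,0,0} = 3
G(10) = mex{3,1,0,1,1} = 2
G(11) = mex{2,2,1,0,0} = 3
G(12) = mex{3,3,2,1,1} = 0
G(13) = mex{0,2,3,2,0} = 1
G(14) = mex{1,3,2,3,1} = 0
G(15) = mex{0,2,3,2,2} = 1
G(16) = mex{1,3,2,3,3} = 0
G(17) = mex{0,0,3,2,2} = 1
G(18) = mex{1,1,0,3,3} = 2
G(19) = mex{2,0,1,0,2} = 3
G(20) = mex{3,1,0,1,3} = 2
G_A(20) = 2.
Heap B, S = {1, 8}:
n :  0  1  2  3  4  5  6  7  8  9 10 11 12 13 14 15 16 17 18 19 20 21 22 23
G :  0  1  0  1  0  1  0  1  2  0  1  0  1  0  1  0  1  2  0  1  0  1  0  1
G_B(23) = 1.
Combined Grundy value = 2 ⊕ 1 = 3.

3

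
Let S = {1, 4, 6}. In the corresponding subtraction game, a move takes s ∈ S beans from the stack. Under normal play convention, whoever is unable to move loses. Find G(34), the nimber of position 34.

G(0) = 0
G(1) = mex{0} = 1
G(2) = mex{1} = 0
G(3) = mex{0} = 1
G(4) = mex{1,0} = 2
G(5) = mex{2,1} = 0
G(6) = mex{0,0,0} = 1
G(7) = mex{1,1,1} = 0
G(8) = mex{0,2,0} = 1
G(9) = mex{1,0,1} = 2
G(10) = mex{2,1,2} = 0
G(11) = mex{0,0,0} = 1
G(12) = mex{1,1,1} = 0
G(13) = mex{0,2,0} = 1
G(14) = mex{1,0,1} = 2
G(15) = mex{2,1,2} = 0
G(16) = mex{0,0,0} = 1
G(17) = mex{1,1,1} = 0
G(18) = mex{0,2,0} = 1
G(19) = mex{1,0,1} = 2
G(20) = mex{2,1,2} = 0
G(21) = mex{0,0,0} = 1
G(22) = mex{1,1,1} = 0
G(23) = mex{0,2,0} = 1
G(24) = mex{1,0,1} = 2
G(25) = mex{2,1,2} = 0
G(26) = mex{0,0,0} = 1
G(27) = mex{1,1,1} = 0
G(28) = mex{0,2,0} = 1
G(29) = mex{1,0,1} = 2
G(30) = mex{2,1,2} = 0
G(31) = mex{0,0,0} = 1
G(32) = mex{1,1,1} = 0
G(33) = mex{0,2,0} = 1
G(34) = mex{1,0,1} = 2

2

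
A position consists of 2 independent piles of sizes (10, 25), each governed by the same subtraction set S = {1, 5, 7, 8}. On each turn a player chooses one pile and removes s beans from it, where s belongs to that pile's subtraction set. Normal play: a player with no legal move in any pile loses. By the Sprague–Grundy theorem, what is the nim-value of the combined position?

0

All piles use S = {1, 5, 7, 8}:
n :  0  1  2  3  4  5  6  7  8  9 10 11 12 13 14 15 16 17 18 19 20 21 22 23 24 25
G :  0  1  0  1  0  1  0  1  2  3  2  3  2  3  2  0  1  0  1  0  1  0  1  2  3  2
Pile A: G(10) = 2.
Pile B: G(25) = 2.
Combined Grundy value = 2 ⊕ 2 = 0.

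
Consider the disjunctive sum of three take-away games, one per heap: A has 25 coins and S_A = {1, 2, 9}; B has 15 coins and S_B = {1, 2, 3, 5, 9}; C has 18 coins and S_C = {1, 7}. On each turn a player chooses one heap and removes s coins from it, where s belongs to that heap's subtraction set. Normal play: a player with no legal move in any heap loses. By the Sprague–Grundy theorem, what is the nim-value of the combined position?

1

Heap A, S = {1, 2, 9}:
n :  0  1  2  3  4  5  6  7  8  9 10 11 12 13 14 15 16 17 18 19 20 21 22 23 24 25
G :  0  1  2  0  1  2  0  1  2  3  0  1  2  0  1  2  0  1  2  3  0  1  2  0  1  2
G_A(25) = 2.
Heap B, S = {1, 2, 3, 5, 9}:
n :  0  1  2  3  4  5  6  7  8  9 10 11 12 13 14 15
G :  0  1  2  3  0  1  2  3  0  1  2  3  0  1  2  3
G_B(15) = 3.
Heap C, S = {1, 7}:
G(0) = 0
G(1) = mex{0} = 1
G(2) = mex{1} = 0
G(3) = mex{0} = 1
G(4) = mex{1} = 0
G(5) = mex{0} = 1
G(6) = mex{1} = 0
G(7) = mex{0,0} = 1
G(8) = mex{1,1} = 0
G(9) = mex{0,0} = 1
G(10) = mex{1,1} = 0
G(11) = mex{0,0} = 1
G(12) = mex{1,1} = 0
G(13) = mex{0,0} = 1
G(14) = mex{1,1} = 0
G(15) = mex{0,0} = 1
G(16) = mex{1,1} = 0
G(17) = mex{0,0} = 1
G(18) = mex{1,1} = 0
G_C(18) = 0.
Combined Grundy value = 2 ⊕ 3 ⊕ 0 = 1.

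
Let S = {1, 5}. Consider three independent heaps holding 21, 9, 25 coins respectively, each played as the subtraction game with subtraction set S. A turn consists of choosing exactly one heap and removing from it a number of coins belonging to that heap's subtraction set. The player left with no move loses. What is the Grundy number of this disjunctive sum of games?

All heaps use S = {1, 5}:
G(0) = 0
G(1) = mex{0} = 1
G(2) = mex{1} = 0
G(3) = mex{0} = 1
G(4) = mex{1} = 0
G(5) = mex{0,0} = 1
G(6) = mex{1,1} = 0
G(7) = mex{0,0} = 1
G(8) = mex{1,1} = 0
G(9) = mex{0,0} = 1
G(10) = mex{1,1} = 0
G(11) = mex{0,0} = 1
G(12) = mex{1,1} = 0
G(13) = mex{0,0} = 1
G(14) = mex{1,1} = 0
G(15) = mex{0,0} = 1
G(16) = mex{1,1} = 0
G(17) = mex{0,0} = 1
G(18) = mex{1,1} = 0
G(19) = mex{0,0} = 1
G(20) = mex{1,1} = 0
G(21) = mex{0,0} = 1
G(22) = mex{1,1} = 0
G(23) = mex{0,0} = 1
G(24) = mex{1,1} = 0
G(25) = mex{0,0} = 1
Heap A: G(21) = 1.
Heap B: G(9) = 1.
Heap C: G(25) = 1.
Combined Grundy value = 1 ⊕ 1 ⊕ 1 = 1.

1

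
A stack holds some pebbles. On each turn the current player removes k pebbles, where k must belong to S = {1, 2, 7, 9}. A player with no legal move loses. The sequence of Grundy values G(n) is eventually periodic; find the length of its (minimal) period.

11

n :  0  1  2  3  4  5  6  7  8  9 10 11 12 13 14 15 16 17 18 19 20 21 22 23
G :  0  1  2  0  1  2  0  1  2  3  4  0  1  2  0  1  2  0  1  2  3  4  0  1
G(n+11) = G(n) holds for n = 0,…,8 (a full window of length max(S) = 9), so the sequence is purely periodic with period 11.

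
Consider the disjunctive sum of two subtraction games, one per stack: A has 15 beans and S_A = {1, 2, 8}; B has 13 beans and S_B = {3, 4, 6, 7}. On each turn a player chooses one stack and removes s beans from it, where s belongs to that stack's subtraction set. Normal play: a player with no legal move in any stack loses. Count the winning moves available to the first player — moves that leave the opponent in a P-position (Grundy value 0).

3

Stack A, S = {1, 2, 8}:
n :  0  1  2  3  4  5  6  7  8  9 10 11 12 13 14 15
G :  0  1  2  0  1  2  0  1  2  0  1  2  0  1  2  0
G_A(15) = 0.
Stack B, S = {3, 4, 6, 7}:
G(0) = 0
G(1) = mex{} = 0
G(2) = mex{} = 0
G(3) = mex{0} = 1
G(4) = mex{0,0} = 1
G(5) = mex{0,0} = 1
G(6) = mex{1,0,0} = 2
G(7) = mex{1,1,0,0} = 2
G(8) = mex{1,1,0,0} = 2
G(9) = mex{2,1,1,0} = 3
G(10) = mex{2,2,1,1} = 0
G(11) = mex{2,2,1,1} = 0
G(12) = mex{3,2,2,1} = 0
G(13) = mex{0,3,2,2} = 1
G_B(13) = 1.
Combined Grundy value = 0 ⊕ 1 = 1.
A winning move leaves total XOR = 0, i.e. changes one component's Grundy value g to g ⊕ X where X is the current total.
Stack A: need g' = 0⊕1 = 1. Options: 15−1→G=2, 15−2→G=1, 15−8→G=1. Hits: 2.
Stack B: need g' = 1⊕1 = 0. Options: 13−3→G=0, 13−4→G=3, 13−6→G=2, 13−7→G=2. Hits: 1.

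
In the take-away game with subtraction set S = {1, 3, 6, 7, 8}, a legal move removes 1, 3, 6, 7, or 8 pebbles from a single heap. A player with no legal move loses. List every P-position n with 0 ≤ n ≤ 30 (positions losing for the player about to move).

n :  0  1  2  3  4  5  6  7  8  9 10 11 12 13 14 15 16 17 18 19 20 21 22 23 24 25 26 27 28 29 30
G :  0  1  0  1  0  1  2  3  2  3  2  3  4  0  1  0  1  0  1  2  3  2  3  2  3  4  0  1  0  1  0
P-positions are exactly the n with G(n) = 0.

0, 2, 4, 13, 15, 17, 26, 28, 30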